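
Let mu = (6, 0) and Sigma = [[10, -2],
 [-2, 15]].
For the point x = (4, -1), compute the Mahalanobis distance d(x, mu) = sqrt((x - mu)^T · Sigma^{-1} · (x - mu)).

Step 1 — centre the observation: (x - mu) = (-2, -1).

Step 2 — invert Sigma. det(Sigma) = 10·15 - (-2)² = 146.
  Sigma^{-1} = (1/det) · [[d, -b], [-b, a]] = [[0.1027, 0.0137],
 [0.0137, 0.0685]].

Step 3 — form the quadratic (x - mu)^T · Sigma^{-1} · (x - mu):
  Sigma^{-1} · (x - mu) = (-0.2192, -0.0959).
  (x - mu)^T · [Sigma^{-1} · (x - mu)] = (-2)·(-0.2192) + (-1)·(-0.0959) = 0.5342.

Step 4 — take square root: d = √(0.5342) ≈ 0.7309.

d(x, mu) = √(0.5342) ≈ 0.7309


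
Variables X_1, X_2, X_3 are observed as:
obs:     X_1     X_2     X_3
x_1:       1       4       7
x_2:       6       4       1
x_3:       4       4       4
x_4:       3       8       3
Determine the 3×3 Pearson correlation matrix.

Step 1 — column means:
  mean(X_1) = (1 + 6 + 4 + 3) / 4 = 14/4 = 3.5
  mean(X_2) = (4 + 4 + 4 + 8) / 4 = 20/4 = 5
  mean(X_3) = (7 + 1 + 4 + 3) / 4 = 15/4 = 3.75

Step 2 — sample variances and covariances s[i,j] = (1/(n-1)) · Σ_k (x_{k,i} - mean_i) · (x_{k,j} - mean_j), with n-1 = 3:
  s[X_1,X_1] = ((-2.5)·(-2.5) + (2.5)·(2.5) + (0.5)·(0.5) + (-0.5)·(-0.5)) / 3 = 13/3 = 4.3333
  s[X_1,X_2] = ((-2.5)·(-1) + (2.5)·(-1) + (0.5)·(-1) + (-0.5)·(3)) / 3 = -2/3 = -0.6667
  s[X_1,X_3] = ((-2.5)·(3.25) + (2.5)·(-2.75) + (0.5)·(0.25) + (-0.5)·(-0.75)) / 3 = -14.5/3 = -4.8333
  s[X_2,X_2] = ((-1)·(-1) + (-1)·(-1) + (-1)·(-1) + (3)·(3)) / 3 = 12/3 = 4
  s[X_2,X_3] = ((-1)·(3.25) + (-1)·(-2.75) + (-1)·(0.25) + (3)·(-0.75)) / 3 = -3/3 = -1
  s[X_3,X_3] = ((3.25)·(3.25) + (-2.75)·(-2.75) + (0.25)·(0.25) + (-0.75)·(-0.75)) / 3 = 18.75/3 = 6.25
  Sample standard deviations s_i = √(s[i,i]):
  s(X_1) = √(4.3333) = 2.0817
  s(X_2) = √(4) = 2
  s(X_3) = √(6.25) = 2.5

Step 3 — r_{ij} = s_{ij} / (s_i · s_j):
  r[X_1,X_1] = 1 (diagonal).
  r[X_1,X_2] = -0.6667 / (2.0817 · 2) = -0.6667 / 4.1633 = -0.1601
  r[X_1,X_3] = -4.8333 / (2.0817 · 2.5) = -4.8333 / 5.2042 = -0.9287
  r[X_2,X_2] = 1 (diagonal).
  r[X_2,X_3] = -1 / (2 · 2.5) = -1 / 5 = -0.2
  r[X_3,X_3] = 1 (diagonal).

R is symmetric with unit diagonal. Assembling:

R = [[1, -0.1601, -0.9287],
 [-0.1601, 1, -0.2],
 [-0.9287, -0.2, 1]]


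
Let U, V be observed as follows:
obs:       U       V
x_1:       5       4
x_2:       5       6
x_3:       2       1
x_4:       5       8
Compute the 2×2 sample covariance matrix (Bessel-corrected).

Step 1 — column means:
  mean(U) = (5 + 5 + 2 + 5) / 4 = 17/4 = 4.25
  mean(V) = (4 + 6 + 1 + 8) / 4 = 19/4 = 4.75

Step 2 — sample covariance S[i,j] = (1/(n-1)) · Σ_k (x_{k,i} - mean_i) · (x_{k,j} - mean_j), with n-1 = 3.
  S[U,U] = ((0.75)·(0.75) + (0.75)·(0.75) + (-2.25)·(-2.25) + (0.75)·(0.75)) / 3 = 6.75/3 = 2.25
  S[U,V] = ((0.75)·(-0.75) + (0.75)·(1.25) + (-2.25)·(-3.75) + (0.75)·(3.25)) / 3 = 11.25/3 = 3.75
  S[V,V] = ((-0.75)·(-0.75) + (1.25)·(1.25) + (-3.75)·(-3.75) + (3.25)·(3.25)) / 3 = 26.75/3 = 8.9167

S is symmetric (S[j,i] = S[i,j]). Assembling:

S = [[2.25, 3.75],
 [3.75, 8.9167]]


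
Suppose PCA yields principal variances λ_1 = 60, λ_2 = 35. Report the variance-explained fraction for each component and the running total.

Step 1 — total variance = trace(Sigma) = Σ λ_i = 60 + 35 = 95.

Step 2 — fraction explained by component i = λ_i / Σ λ:
  PC1: 60/95 = 0.6316
  PC2: 35/95 = 0.3684

Step 3 — cumulative fraction after k components = (λ_1 + ... + λ_k) / Σ λ:
  k = 1: 60/95 = 0.6316
  k = 2: (60 + 35)/95 = 95/95 = 1

Summary (fraction, with percent):

explained: PC1 0.6316 (63.16%), PC2 0.3684 (36.84%);  cumulative: 0.6316, 1


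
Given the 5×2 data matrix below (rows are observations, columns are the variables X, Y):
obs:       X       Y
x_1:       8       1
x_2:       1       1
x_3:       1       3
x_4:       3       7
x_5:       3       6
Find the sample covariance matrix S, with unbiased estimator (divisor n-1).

Step 1 — column means:
  mean(X) = (8 + 1 + 1 + 3 + 3) / 5 = 16/5 = 3.2
  mean(Y) = (1 + 1 + 3 + 7 + 6) / 5 = 18/5 = 3.6

Step 2 — sample covariance S[i,j] = (1/(n-1)) · Σ_k (x_{k,i} - mean_i) · (x_{k,j} - mean_j), with n-1 = 4.
  S[X,X] = ((4.8)·(4.8) + (-2.2)·(-2.2) + (-2.2)·(-2.2) + (-0.2)·(-0.2) + (-0.2)·(-0.2)) / 4 = 32.8/4 = 8.2
  S[X,Y] = ((4.8)·(-2.6) + (-2.2)·(-2.6) + (-2.2)·(-0.6) + (-0.2)·(3.4) + (-0.2)·(2.4)) / 4 = -6.6/4 = -1.65
  S[Y,Y] = ((-2.6)·(-2.6) + (-2.6)·(-2.6) + (-0.6)·(-0.6) + (3.4)·(3.4) + (2.4)·(2.4)) / 4 = 31.2/4 = 7.8

S is symmetric (S[j,i] = S[i,j]). Assembling:

S = [[8.2, -1.65],
 [-1.65, 7.8]]


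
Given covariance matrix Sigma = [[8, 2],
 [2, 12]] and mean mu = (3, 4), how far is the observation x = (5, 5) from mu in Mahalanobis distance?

Step 1 — centre the observation: (x - mu) = (2, 1).

Step 2 — invert Sigma. det(Sigma) = 8·12 - (2)² = 92.
  Sigma^{-1} = (1/det) · [[d, -b], [-b, a]] = [[0.1304, -0.0217],
 [-0.0217, 0.087]].

Step 3 — form the quadratic (x - mu)^T · Sigma^{-1} · (x - mu):
  Sigma^{-1} · (x - mu) = (0.2391, 0.0435).
  (x - mu)^T · [Sigma^{-1} · (x - mu)] = (2)·(0.2391) + (1)·(0.0435) = 0.5217.

Step 4 — take square root: d = √(0.5217) ≈ 0.7223.

d(x, mu) = √(0.5217) ≈ 0.7223


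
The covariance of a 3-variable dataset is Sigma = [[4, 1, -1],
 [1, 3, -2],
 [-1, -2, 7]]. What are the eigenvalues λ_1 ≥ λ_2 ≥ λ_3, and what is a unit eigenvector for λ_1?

Step 1 — characteristic polynomial p(λ) = det(λI - Sigma) = λ³ - tr·λ² + c_1·λ - det, where tr = trace, c_1 = sum of the principal 2×2 minors, det = det(Sigma):
  tr = 4 + 3 + 7 = 14,
  c_1 = (4·3 - (1)²) + (4·7 - (-1)²) + (3·7 - (-2)²) = 11 + 27 + 17 = 55,
  det = 4·(3·7 - (-2)²) - (1)·((1)·7 - (-2)·(-1)) + (-1)·((1)·(-2) - 3·(-1)) = 4·(17) - (1)·(5) + (-1)·(1) = 62.
  So p(λ) = λ³ - 14λ² + 55λ - 62.
Step 2 — look for an integer root (rational root theorem: any rational root is an integer divisor of 62). Testing λ = 2:
  p(2) = 8 - 56 + 110 - 62 = 0  ✓
  Dividing out (λ - 2): p(λ) = (λ - 2)(λ² - 12λ + 31).
Step 3 — remaining eigenvalues from the quadratic λ² - 12λ + 31 = 0:
  Δ = 12² - 4·31 = 144 - 124 = 20,  λ = (12 ± √20)/2 = (12 ± 4.4721)/2 ≈ 8.2361 or 3.7639.
  Sorted: λ_1 = 8.2361,  λ_2 = 3.7639,  λ_3 = 2  (check: sum = 14 = tr ✓).

Step 4 — unit eigenvector for λ_1 ≈ 8.2361: v spans the null space of (Sigma - λ_1 I), whose rows are
  r_1 = (-4.2361, 1, -1),  r_2 = (1, -5.2361, -2),  r_3 = (-1, -2, -1.2361).
  v is orthogonal to every row, so take v ∝ r_1 × r_2 = ((1)·(-2) - (-1)·(-5.2361), (-1)·(1) - (-4.2361)·(-2), (-4.2361)·(-5.2361) - (1)·(1)) ≈ (-7.2361, -9.4721, 21.1803).
  Rescale (multiply by -1 so the first nonzero entry is positive): u = (7.2361, 9.4721, -21.1803).
  ||u|| = √((7.2361)² + (9.4721)² + (-21.1803)²) = √(590.6888) ≈ 24.3041,  v_1 = u/||u|| ≈ (0.2977, 0.3897, -0.8715) (||v_1|| = 1).

λ_1 = 8.2361,  λ_2 = 3.7639,  λ_3 = 2;  v_1 ≈ (0.2977, 0.3897, -0.8715)


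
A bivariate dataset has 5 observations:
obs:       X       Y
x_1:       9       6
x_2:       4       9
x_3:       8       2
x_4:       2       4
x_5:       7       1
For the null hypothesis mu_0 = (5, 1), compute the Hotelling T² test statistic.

Step 1 — sample mean vector:
  mean(X) = (9 + 4 + 8 + 2 + 7) / 5 = 30/5 = 6
  mean(Y) = (6 + 9 + 2 + 4 + 1) / 5 = 22/5 = 4.4
  x̄ = (6, 4.4),  deviation x̄ - mu_0 = (6, 4.4) - (5, 1) = (1, 3.4).

Step 2 — sample covariance matrix, S[i,j] = (1/(n-1)) · Σ_k (x_{k,i} - mean_i) · (x_{k,j} - mean_j), divisor n-1 = 4:
  S[X,X] = ((3)·(3) + (-2)·(-2) + (2)·(2) + (-4)·(-4) + (1)·(1)) / 4 = 34/4 = 8.5
  S[X,Y] = ((3)·(1.6) + (-2)·(4.6) + (2)·(-2.4) + (-4)·(-0.4) + (1)·(-3.4)) / 4 = -11/4 = -2.75
  S[Y,Y] = ((1.6)·(1.6) + (4.6)·(4.6) + (-2.4)·(-2.4) + (-0.4)·(-0.4) + (-3.4)·(-3.4)) / 4 = 41.2/4 = 10.3
  S = [[8.5, -2.75],
 [-2.75, 10.3]].

Step 3 — invert S. det(S) = 8.5·10.3 - (-2.75)² = 79.9875.
  S^{-1} = (1/det) · [[d, -b], [-b, a]] = [[0.1288, 0.0344],
 [0.0344, 0.1063]].

Step 4 — quadratic form (x̄ - mu_0)^T · S^{-1} · (x̄ - mu_0):
  S^{-1} · (x̄ - mu_0) = (0.2457, 0.3957),
  (x̄ - mu_0)^T · [...] = (1)·(0.2457) + (3.4)·(0.3957) = 1.591.

Step 5 — scale by n: T² = 5 · 1.591 = 7.955.

T² ≈ 7.955


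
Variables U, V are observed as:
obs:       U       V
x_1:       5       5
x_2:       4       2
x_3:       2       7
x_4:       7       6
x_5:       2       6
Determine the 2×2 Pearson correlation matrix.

Step 1 — column means:
  mean(U) = (5 + 4 + 2 + 7 + 2) / 5 = 20/5 = 4
  mean(V) = (5 + 2 + 7 + 6 + 6) / 5 = 26/5 = 5.2

Step 2 — sample variances and covariances s[i,j] = (1/(n-1)) · Σ_k (x_{k,i} - mean_i) · (x_{k,j} - mean_j), with n-1 = 4:
  s[U,U] = ((1)·(1) + (0)·(0) + (-2)·(-2) + (3)·(3) + (-2)·(-2)) / 4 = 18/4 = 4.5
  s[U,V] = ((1)·(-0.2) + (0)·(-3.2) + (-2)·(1.8) + (3)·(0.8) + (-2)·(0.8)) / 4 = -3/4 = -0.75
  s[V,V] = ((-0.2)·(-0.2) + (-3.2)·(-3.2) + (1.8)·(1.8) + (0.8)·(0.8) + (0.8)·(0.8)) / 4 = 14.8/4 = 3.7
  Sample standard deviations s_i = √(s[i,i]):
  s(U) = √(4.5) = 2.1213
  s(V) = √(3.7) = 1.9235

Step 3 — r_{ij} = s_{ij} / (s_i · s_j):
  r[U,U] = 1 (diagonal).
  r[U,V] = -0.75 / (2.1213 · 1.9235) = -0.75 / 4.0804 = -0.1838
  r[V,V] = 1 (diagonal).

R is symmetric with unit diagonal. Assembling:

R = [[1, -0.1838],
 [-0.1838, 1]]


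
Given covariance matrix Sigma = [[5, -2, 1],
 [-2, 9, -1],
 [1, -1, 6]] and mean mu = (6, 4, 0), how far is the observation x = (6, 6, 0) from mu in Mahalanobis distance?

Step 1 — centre the observation: (x - mu) = (0, 2, 0).

Step 2 — invert Sigma (cofactor / det for 3×3, or solve directly):
  Sigma^{-1} = [[0.2246, 0.0466, -0.0297],
 [0.0466, 0.1229, 0.0127],
 [-0.0297, 0.0127, 0.1737]].

Step 3 — form the quadratic (x - mu)^T · Sigma^{-1} · (x - mu):
  Sigma^{-1} · (x - mu) = (0.0932, 0.2458, 0.0254).
  (x - mu)^T · [Sigma^{-1} · (x - mu)] = (0)·(0.0932) + (2)·(0.2458) + (0)·(0.0254) = 0.4915.

Step 4 — take square root: d = √(0.4915) ≈ 0.7011.

d(x, mu) = √(0.4915) ≈ 0.7011


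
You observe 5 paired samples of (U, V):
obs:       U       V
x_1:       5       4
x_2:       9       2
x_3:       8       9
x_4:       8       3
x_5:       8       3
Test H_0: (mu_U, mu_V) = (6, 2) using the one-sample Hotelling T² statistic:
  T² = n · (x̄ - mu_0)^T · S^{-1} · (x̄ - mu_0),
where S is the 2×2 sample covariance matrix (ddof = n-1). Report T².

Step 1 — sample mean vector:
  mean(U) = (5 + 9 + 8 + 8 + 8) / 5 = 38/5 = 7.6
  mean(V) = (4 + 2 + 9 + 3 + 3) / 5 = 21/5 = 4.2
  x̄ = (7.6, 4.2),  deviation x̄ - mu_0 = (7.6, 4.2) - (6, 2) = (1.6, 2.2).

Step 2 — sample covariance matrix, S[i,j] = (1/(n-1)) · Σ_k (x_{k,i} - mean_i) · (x_{k,j} - mean_j), divisor n-1 = 4:
  S[U,U] = ((-2.6)·(-2.6) + (1.4)·(1.4) + (0.4)·(0.4) + (0.4)·(0.4) + (0.4)·(0.4)) / 4 = 9.2/4 = 2.3
  S[U,V] = ((-2.6)·(-0.2) + (1.4)·(-2.2) + (0.4)·(4.8) + (0.4)·(-1.2) + (0.4)·(-1.2)) / 4 = -1.6/4 = -0.4
  S[V,V] = ((-0.2)·(-0.2) + (-2.2)·(-2.2) + (4.8)·(4.8) + (-1.2)·(-1.2) + (-1.2)·(-1.2)) / 4 = 30.8/4 = 7.7
  S = [[2.3, -0.4],
 [-0.4, 7.7]].

Step 3 — invert S. det(S) = 2.3·7.7 - (-0.4)² = 17.55.
  S^{-1} = (1/det) · [[d, -b], [-b, a]] = [[0.4387, 0.0228],
 [0.0228, 0.1311]].

Step 4 — quadratic form (x̄ - mu_0)^T · S^{-1} · (x̄ - mu_0):
  S^{-1} · (x̄ - mu_0) = (0.7521, 0.3248),
  (x̄ - mu_0)^T · [...] = (1.6)·(0.7521) + (2.2)·(0.3248) = 1.9179.

Step 5 — scale by n: T² = 5 · 1.9179 = 9.5897.

T² ≈ 9.5897


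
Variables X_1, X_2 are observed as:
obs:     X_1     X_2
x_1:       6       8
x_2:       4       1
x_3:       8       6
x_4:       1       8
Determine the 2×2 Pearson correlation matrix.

Step 1 — column means:
  mean(X_1) = (6 + 4 + 8 + 1) / 4 = 19/4 = 4.75
  mean(X_2) = (8 + 1 + 6 + 8) / 4 = 23/4 = 5.75

Step 2 — sample variances and covariances s[i,j] = (1/(n-1)) · Σ_k (x_{k,i} - mean_i) · (x_{k,j} - mean_j), with n-1 = 3:
  s[X_1,X_1] = ((1.25)·(1.25) + (-0.75)·(-0.75) + (3.25)·(3.25) + (-3.75)·(-3.75)) / 3 = 26.75/3 = 8.9167
  s[X_1,X_2] = ((1.25)·(2.25) + (-0.75)·(-4.75) + (3.25)·(0.25) + (-3.75)·(2.25)) / 3 = -1.25/3 = -0.4167
  s[X_2,X_2] = ((2.25)·(2.25) + (-4.75)·(-4.75) + (0.25)·(0.25) + (2.25)·(2.25)) / 3 = 32.75/3 = 10.9167
  Sample standard deviations s_i = √(s[i,i]):
  s(X_1) = √(8.9167) = 2.9861
  s(X_2) = √(10.9167) = 3.304

Step 3 — r_{ij} = s_{ij} / (s_i · s_j):
  r[X_1,X_1] = 1 (diagonal).
  r[X_1,X_2] = -0.4167 / (2.9861 · 3.304) = -0.4167 / 9.8661 = -0.0422
  r[X_2,X_2] = 1 (diagonal).

R is symmetric with unit diagonal. Assembling:

R = [[1, -0.0422],
 [-0.0422, 1]]


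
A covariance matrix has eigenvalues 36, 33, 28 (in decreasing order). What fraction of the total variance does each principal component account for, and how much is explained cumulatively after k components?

Step 1 — total variance = trace(Sigma) = Σ λ_i = 36 + 33 + 28 = 97.

Step 2 — fraction explained by component i = λ_i / Σ λ:
  PC1: 36/97 = 0.3711
  PC2: 33/97 = 0.3402
  PC3: 28/97 = 0.2887

Step 3 — cumulative fraction after k components = (λ_1 + ... + λ_k) / Σ λ:
  k = 1: 36/97 = 0.3711
  k = 2: (36 + 33)/97 = 69/97 = 0.7113
  k = 3: (36 + 33 + 28)/97 = 97/97 = 1

Summary (fraction, with percent):

explained: PC1 0.3711 (37.11%), PC2 0.3402 (34.02%), PC3 0.2887 (28.87%);  cumulative: 0.3711, 0.7113, 1


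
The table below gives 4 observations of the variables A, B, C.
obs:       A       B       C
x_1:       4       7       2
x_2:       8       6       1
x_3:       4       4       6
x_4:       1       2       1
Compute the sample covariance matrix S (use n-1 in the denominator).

Step 1 — column means:
  mean(A) = (4 + 8 + 4 + 1) / 4 = 17/4 = 4.25
  mean(B) = (7 + 6 + 4 + 2) / 4 = 19/4 = 4.75
  mean(C) = (2 + 1 + 6 + 1) / 4 = 10/4 = 2.5

Step 2 — sample covariance S[i,j] = (1/(n-1)) · Σ_k (x_{k,i} - mean_i) · (x_{k,j} - mean_j), with n-1 = 3.
  S[A,A] = ((-0.25)·(-0.25) + (3.75)·(3.75) + (-0.25)·(-0.25) + (-3.25)·(-3.25)) / 3 = 24.75/3 = 8.25
  S[A,B] = ((-0.25)·(2.25) + (3.75)·(1.25) + (-0.25)·(-0.75) + (-3.25)·(-2.75)) / 3 = 13.25/3 = 4.4167
  S[A,C] = ((-0.25)·(-0.5) + (3.75)·(-1.5) + (-0.25)·(3.5) + (-3.25)·(-1.5)) / 3 = -1.5/3 = -0.5
  S[B,B] = ((2.25)·(2.25) + (1.25)·(1.25) + (-0.75)·(-0.75) + (-2.75)·(-2.75)) / 3 = 14.75/3 = 4.9167
  S[B,C] = ((2.25)·(-0.5) + (1.25)·(-1.5) + (-0.75)·(3.5) + (-2.75)·(-1.5)) / 3 = -1.5/3 = -0.5
  S[C,C] = ((-0.5)·(-0.5) + (-1.5)·(-1.5) + (3.5)·(3.5) + (-1.5)·(-1.5)) / 3 = 17/3 = 5.6667

S is symmetric (S[j,i] = S[i,j]). Assembling:

S = [[8.25, 4.4167, -0.5],
 [4.4167, 4.9167, -0.5],
 [-0.5, -0.5, 5.6667]]


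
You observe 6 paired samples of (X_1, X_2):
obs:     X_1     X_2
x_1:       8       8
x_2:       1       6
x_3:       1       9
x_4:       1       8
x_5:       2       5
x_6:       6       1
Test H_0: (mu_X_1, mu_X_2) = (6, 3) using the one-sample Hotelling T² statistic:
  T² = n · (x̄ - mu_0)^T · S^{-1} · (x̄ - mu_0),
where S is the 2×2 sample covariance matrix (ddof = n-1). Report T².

Step 1 — sample mean vector:
  mean(X_1) = (8 + 1 + 1 + 1 + 2 + 6) / 6 = 19/6 = 3.1667
  mean(X_2) = (8 + 6 + 9 + 8 + 5 + 1) / 6 = 37/6 = 6.1667
  x̄ = (3.1667, 6.1667),  deviation x̄ - mu_0 = (3.1667, 6.1667) - (6, 3) = (-2.8333, 3.1667).

Step 2 — sample covariance matrix, S[i,j] = (1/(n-1)) · Σ_k (x_{k,i} - mean_i) · (x_{k,j} - mean_j), divisor n-1 = 5:
  S[X_1,X_1] = ((4.8333)·(4.8333) + (-2.1667)·(-2.1667) + (-2.1667)·(-2.1667) + (-2.1667)·(-2.1667) + (-1.1667)·(-1.1667) + (2.8333)·(2.8333)) / 5 = 46.8333/5 = 9.3667
  S[X_1,X_2] = ((4.8333)·(1.8333) + (-2.1667)·(-0.1667) + (-2.1667)·(2.8333) + (-2.1667)·(1.8333) + (-1.1667)·(-1.1667) + (2.8333)·(-5.1667)) / 5 = -14.1667/5 = -2.8333
  S[X_2,X_2] = ((1.8333)·(1.8333) + (-0.1667)·(-0.1667) + (2.8333)·(2.8333) + (1.8333)·(1.8333) + (-1.1667)·(-1.1667) + (-5.1667)·(-5.1667)) / 5 = 42.8333/5 = 8.5667
  S = [[9.3667, -2.8333],
 [-2.8333, 8.5667]].

Step 3 — invert S. det(S) = 9.3667·8.5667 - (-2.8333)² = 72.2133.
  S^{-1} = (1/det) · [[d, -b], [-b, a]] = [[0.1186, 0.0392],
 [0.0392, 0.1297]].

Step 4 — quadratic form (x̄ - mu_0)^T · S^{-1} · (x̄ - mu_0):
  S^{-1} · (x̄ - mu_0) = (-0.2119, 0.2996),
  (x̄ - mu_0)^T · [...] = (-2.8333)·(-0.2119) + (3.1667)·(0.2996) = 1.549.

Step 5 — scale by n: T² = 6 · 1.549 = 9.2938.

T² ≈ 9.2938


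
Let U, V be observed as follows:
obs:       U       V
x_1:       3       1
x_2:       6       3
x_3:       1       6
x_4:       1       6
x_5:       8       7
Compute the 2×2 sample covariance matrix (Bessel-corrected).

Step 1 — column means:
  mean(U) = (3 + 6 + 1 + 1 + 8) / 5 = 19/5 = 3.8
  mean(V) = (1 + 3 + 6 + 6 + 7) / 5 = 23/5 = 4.6

Step 2 — sample covariance S[i,j] = (1/(n-1)) · Σ_k (x_{k,i} - mean_i) · (x_{k,j} - mean_j), with n-1 = 4.
  S[U,U] = ((-0.8)·(-0.8) + (2.2)·(2.2) + (-2.8)·(-2.8) + (-2.8)·(-2.8) + (4.2)·(4.2)) / 4 = 38.8/4 = 9.7
  S[U,V] = ((-0.8)·(-3.6) + (2.2)·(-1.6) + (-2.8)·(1.4) + (-2.8)·(1.4) + (4.2)·(2.4)) / 4 = 1.6/4 = 0.4
  S[V,V] = ((-3.6)·(-3.6) + (-1.6)·(-1.6) + (1.4)·(1.4) + (1.4)·(1.4) + (2.4)·(2.4)) / 4 = 25.2/4 = 6.3

S is symmetric (S[j,i] = S[i,j]). Assembling:

S = [[9.7, 0.4],
 [0.4, 6.3]]


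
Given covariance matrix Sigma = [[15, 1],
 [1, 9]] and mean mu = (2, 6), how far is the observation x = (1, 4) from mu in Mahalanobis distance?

Step 1 — centre the observation: (x - mu) = (-1, -2).

Step 2 — invert Sigma. det(Sigma) = 15·9 - (1)² = 134.
  Sigma^{-1} = (1/det) · [[d, -b], [-b, a]] = [[0.0672, -0.0075],
 [-0.0075, 0.1119]].

Step 3 — form the quadratic (x - mu)^T · Sigma^{-1} · (x - mu):
  Sigma^{-1} · (x - mu) = (-0.0522, -0.2164).
  (x - mu)^T · [Sigma^{-1} · (x - mu)] = (-1)·(-0.0522) + (-2)·(-0.2164) = 0.4851.

Step 4 — take square root: d = √(0.4851) ≈ 0.6965.

d(x, mu) = √(0.4851) ≈ 0.6965


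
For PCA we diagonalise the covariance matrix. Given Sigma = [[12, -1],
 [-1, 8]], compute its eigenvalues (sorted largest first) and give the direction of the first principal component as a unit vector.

Step 1 — characteristic polynomial of 2×2 Sigma:
  det(Sigma - λI) = λ² - trace · λ + det = 0.
  trace = 12 + 8 = 20, det = 12·8 - (-1)² = 95.
Step 2 — discriminant:
  Δ = trace² - 4·det = 400 - 380 = 20.
Step 3 — eigenvalues:
  λ = (trace ± √Δ)/2 = (20 ± 4.4721)/2,
  λ_1 = 12.2361,  λ_2 = 7.7639.

Step 4 — unit eigenvector for λ_1: solve (Sigma - λ_1 I)v = 0. First row:
  (12 - 12.2361)·v_x + (-1)·v_y = 0, i.e. (-0.2361)·v_x + (-1)·v_y = 0,
  so v ∝ (b, λ_1 - a) = (-1, 0.2361); multiply by -1 so the first entry is positive: u = (1, -0.2361).
  ||u|| = √((1)² + (-0.2361)²) = √(1.0557) ≈ 1.0275,
  v_1 = u/||u|| ≈ (0.9732, -0.2298) (||v_1|| = 1).

λ_1 = 12.2361,  λ_2 = 7.7639;  v_1 ≈ (0.9732, -0.2298)


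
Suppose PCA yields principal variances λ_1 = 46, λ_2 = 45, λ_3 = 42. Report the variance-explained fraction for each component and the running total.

Step 1 — total variance = trace(Sigma) = Σ λ_i = 46 + 45 + 42 = 133.

Step 2 — fraction explained by component i = λ_i / Σ λ:
  PC1: 46/133 = 0.3459
  PC2: 45/133 = 0.3383
  PC3: 42/133 = 0.3158

Step 3 — cumulative fraction after k components = (λ_1 + ... + λ_k) / Σ λ:
  k = 1: 46/133 = 0.3459
  k = 2: (46 + 45)/133 = 91/133 = 0.6842
  k = 3: (46 + 45 + 42)/133 = 133/133 = 1

Summary (fraction, with percent):

explained: PC1 0.3459 (34.59%), PC2 0.3383 (33.83%), PC3 0.3158 (31.58%);  cumulative: 0.3459, 0.6842, 1


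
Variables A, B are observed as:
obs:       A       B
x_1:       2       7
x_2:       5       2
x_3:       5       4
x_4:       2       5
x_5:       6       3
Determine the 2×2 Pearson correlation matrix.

Step 1 — column means:
  mean(A) = (2 + 5 + 5 + 2 + 6) / 5 = 20/5 = 4
  mean(B) = (7 + 2 + 4 + 5 + 3) / 5 = 21/5 = 4.2

Step 2 — sample variances and covariances s[i,j] = (1/(n-1)) · Σ_k (x_{k,i} - mean_i) · (x_{k,j} - mean_j), with n-1 = 4:
  s[A,A] = ((-2)·(-2) + (1)·(1) + (1)·(1) + (-2)·(-2) + (2)·(2)) / 4 = 14/4 = 3.5
  s[A,B] = ((-2)·(2.8) + (1)·(-2.2) + (1)·(-0.2) + (-2)·(0.8) + (2)·(-1.2)) / 4 = -12/4 = -3
  s[B,B] = ((2.8)·(2.8) + (-2.2)·(-2.2) + (-0.2)·(-0.2) + (0.8)·(0.8) + (-1.2)·(-1.2)) / 4 = 14.8/4 = 3.7
  Sample standard deviations s_i = √(s[i,i]):
  s(A) = √(3.5) = 1.8708
  s(B) = √(3.7) = 1.9235

Step 3 — r_{ij} = s_{ij} / (s_i · s_j):
  r[A,A] = 1 (diagonal).
  r[A,B] = -3 / (1.8708 · 1.9235) = -3 / 3.5986 = -0.8337
  r[B,B] = 1 (diagonal).

R is symmetric with unit diagonal. Assembling:

R = [[1, -0.8337],
 [-0.8337, 1]]


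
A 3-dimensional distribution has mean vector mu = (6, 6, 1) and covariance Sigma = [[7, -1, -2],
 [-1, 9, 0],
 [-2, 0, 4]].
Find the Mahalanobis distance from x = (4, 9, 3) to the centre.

Step 1 — centre the observation: (x - mu) = (-2, 3, 2).

Step 2 — invert Sigma (cofactor / det for 3×3, or solve directly):
  Sigma^{-1} = [[0.1698, 0.0189, 0.0849],
 [0.0189, 0.1132, 0.0094],
 [0.0849, 0.0094, 0.2925]].

Step 3 — form the quadratic (x - mu)^T · Sigma^{-1} · (x - mu):
  Sigma^{-1} · (x - mu) = (-0.1132, 0.3208, 0.4434).
  (x - mu)^T · [Sigma^{-1} · (x - mu)] = (-2)·(-0.1132) + (3)·(0.3208) + (2)·(0.4434) = 2.0755.

Step 4 — take square root: d = √(2.0755) ≈ 1.4406.

d(x, mu) = √(2.0755) ≈ 1.4406


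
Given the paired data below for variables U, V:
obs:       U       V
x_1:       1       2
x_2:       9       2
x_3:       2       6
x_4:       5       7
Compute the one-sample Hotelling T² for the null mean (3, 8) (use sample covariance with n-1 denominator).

Step 1 — sample mean vector:
  mean(U) = (1 + 9 + 2 + 5) / 4 = 17/4 = 4.25
  mean(V) = (2 + 2 + 6 + 7) / 4 = 17/4 = 4.25
  x̄ = (4.25, 4.25),  deviation x̄ - mu_0 = (4.25, 4.25) - (3, 8) = (1.25, -3.75).

Step 2 — sample covariance matrix, S[i,j] = (1/(n-1)) · Σ_k (x_{k,i} - mean_i) · (x_{k,j} - mean_j), divisor n-1 = 3:
  S[U,U] = ((-3.25)·(-3.25) + (4.75)·(4.75) + (-2.25)·(-2.25) + (0.75)·(0.75)) / 3 = 38.75/3 = 12.9167
  S[U,V] = ((-3.25)·(-2.25) + (4.75)·(-2.25) + (-2.25)·(1.75) + (0.75)·(2.75)) / 3 = -5.25/3 = -1.75
  S[V,V] = ((-2.25)·(-2.25) + (-2.25)·(-2.25) + (1.75)·(1.75) + (2.75)·(2.75)) / 3 = 20.75/3 = 6.9167
  S = [[12.9167, -1.75],
 [-1.75, 6.9167]].

Step 3 — invert S. det(S) = 12.9167·6.9167 - (-1.75)² = 86.2778.
  S^{-1} = (1/det) · [[d, -b], [-b, a]] = [[0.0802, 0.0203],
 [0.0203, 0.1497]].

Step 4 — quadratic form (x̄ - mu_0)^T · S^{-1} · (x̄ - mu_0):
  S^{-1} · (x̄ - mu_0) = (0.0241, -0.5361),
  (x̄ - mu_0)^T · [...] = (1.25)·(0.0241) + (-3.75)·(-0.5361) = 2.0404.

Step 5 — scale by n: T² = 4 · 2.0404 = 8.1616.

T² ≈ 8.1616


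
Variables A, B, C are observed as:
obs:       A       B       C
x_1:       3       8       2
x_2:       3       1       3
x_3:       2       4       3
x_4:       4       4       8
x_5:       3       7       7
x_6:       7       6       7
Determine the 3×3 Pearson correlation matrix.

Step 1 — column means:
  mean(A) = (3 + 3 + 2 + 4 + 3 + 7) / 6 = 22/6 = 3.6667
  mean(B) = (8 + 1 + 4 + 4 + 7 + 6) / 6 = 30/6 = 5
  mean(C) = (2 + 3 + 3 + 8 + 7 + 7) / 6 = 30/6 = 5

Step 2 — sample variances and covariances s[i,j] = (1/(n-1)) · Σ_k (x_{k,i} - mean_i) · (x_{k,j} - mean_j), with n-1 = 5:
  s[A,A] = ((-0.6667)·(-0.6667) + (-0.6667)·(-0.6667) + (-1.6667)·(-1.6667) + (0.3333)·(0.3333) + (-0.6667)·(-0.6667) + (3.3333)·(3.3333)) / 5 = 15.3333/5 = 3.0667
  s[A,B] = ((-0.6667)·(3) + (-0.6667)·(-4) + (-1.6667)·(-1) + (0.3333)·(-1) + (-0.6667)·(2) + (3.3333)·(1)) / 5 = 4/5 = 0.8
  s[A,C] = ((-0.6667)·(-3) + (-0.6667)·(-2) + (-1.6667)·(-2) + (0.3333)·(3) + (-0.6667)·(2) + (3.3333)·(2)) / 5 = 13/5 = 2.6
  s[B,B] = ((3)·(3) + (-4)·(-4) + (-1)·(-1) + (-1)·(-1) + (2)·(2) + (1)·(1)) / 5 = 32/5 = 6.4
  s[B,C] = ((3)·(-3) + (-4)·(-2) + (-1)·(-2) + (-1)·(3) + (2)·(2) + (1)·(2)) / 5 = 4/5 = 0.8
  s[C,C] = ((-3)·(-3) + (-2)·(-2) + (-2)·(-2) + (3)·(3) + (2)·(2) + (2)·(2)) / 5 = 34/5 = 6.8
  Sample standard deviations s_i = √(s[i,i]):
  s(A) = √(3.0667) = 1.7512
  s(B) = √(6.4) = 2.5298
  s(C) = √(6.8) = 2.6077

Step 3 — r_{ij} = s_{ij} / (s_i · s_j):
  r[A,A] = 1 (diagonal).
  r[A,B] = 0.8 / (1.7512 · 2.5298) = 0.8 / 4.4302 = 0.1806
  r[A,C] = 2.6 / (1.7512 · 2.6077) = 2.6 / 4.5665 = 0.5694
  r[B,B] = 1 (diagonal).
  r[B,C] = 0.8 / (2.5298 · 2.6077) = 0.8 / 6.597 = 0.1213
  r[C,C] = 1 (diagonal).

R is symmetric with unit diagonal. Assembling:

R = [[1, 0.1806, 0.5694],
 [0.1806, 1, 0.1213],
 [0.5694, 0.1213, 1]]


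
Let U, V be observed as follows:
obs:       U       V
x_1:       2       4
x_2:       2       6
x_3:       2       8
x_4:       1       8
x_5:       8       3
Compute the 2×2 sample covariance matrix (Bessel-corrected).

Step 1 — column means:
  mean(U) = (2 + 2 + 2 + 1 + 8) / 5 = 15/5 = 3
  mean(V) = (4 + 6 + 8 + 8 + 3) / 5 = 29/5 = 5.8

Step 2 — sample covariance S[i,j] = (1/(n-1)) · Σ_k (x_{k,i} - mean_i) · (x_{k,j} - mean_j), with n-1 = 4.
  S[U,U] = ((-1)·(-1) + (-1)·(-1) + (-1)·(-1) + (-2)·(-2) + (5)·(5)) / 4 = 32/4 = 8
  S[U,V] = ((-1)·(-1.8) + (-1)·(0.2) + (-1)·(2.2) + (-2)·(2.2) + (5)·(-2.8)) / 4 = -19/4 = -4.75
  S[V,V] = ((-1.8)·(-1.8) + (0.2)·(0.2) + (2.2)·(2.2) + (2.2)·(2.2) + (-2.8)·(-2.8)) / 4 = 20.8/4 = 5.2

S is symmetric (S[j,i] = S[i,j]). Assembling:

S = [[8, -4.75],
 [-4.75, 5.2]]


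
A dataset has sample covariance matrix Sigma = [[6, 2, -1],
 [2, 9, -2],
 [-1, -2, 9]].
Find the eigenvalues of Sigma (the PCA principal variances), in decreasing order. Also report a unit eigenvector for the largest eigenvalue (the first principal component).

Step 1 — characteristic polynomial p(λ) = det(λI - Sigma) = λ³ - tr·λ² + c_1·λ - det, where tr = trace, c_1 = sum of the principal 2×2 minors, det = det(Sigma):
  tr = 6 + 9 + 9 = 24,
  c_1 = (6·9 - (2)²) + (6·9 - (-1)²) + (9·9 - (-2)²) = 50 + 53 + 77 = 180,
  det = 6·(9·9 - (-2)²) - (2)·((2)·9 - (-2)·(-1)) + (-1)·((2)·(-2) - 9·(-1)) = 6·(77) - (2)·(16) + (-1)·(5) = 425.
  So p(λ) = λ³ - 24λ² + 180λ - 425.
Step 2 — look for an integer root (rational root theorem: any rational root is an integer divisor of 425). Testing λ = 5:
  p(5) = 125 - 600 + 900 - 425 = 0  ✓
  Dividing out (λ - 5): p(λ) = (λ - 5)(λ² - 19λ + 85).
Step 3 — remaining eigenvalues from the quadratic λ² - 19λ + 85 = 0:
  Δ = 19² - 4·85 = 361 - 340 = 21,  λ = (19 ± √21)/2 = (19 ± 4.5826)/2 ≈ 11.7913 or 7.2087.
  Sorted: λ_1 = 11.7913,  λ_2 = 7.2087,  λ_3 = 5  (check: sum = 24 = tr ✓).

Step 4 — unit eigenvector for λ_1 ≈ 11.7913: v spans the null space of (Sigma - λ_1 I), whose rows are
  r_1 = (-5.7913, 2, -1),  r_2 = (2, -2.7913, -2),  r_3 = (-1, -2, -2.7913).
  v is orthogonal to every row, so take v ∝ r_1 × r_2 = ((2)·(-2) - (-1)·(-2.7913), (-1)·(2) - (-5.7913)·(-2), (-5.7913)·(-2.7913) - (2)·(2)) ≈ (-6.7913, -13.5826, 12.1652).
  Rescale (multiply by -1 so the first nonzero entry is positive): u = (6.7913, 13.5826, -12.1652).
  ||u|| = √((6.7913)² + (13.5826)² + (-12.1652)²) = √(378.5989) ≈ 19.4576,  v_1 = u/||u|| ≈ (0.349, 0.6981, -0.6252) (||v_1|| = 1).

λ_1 = 11.7913,  λ_2 = 7.2087,  λ_3 = 5;  v_1 ≈ (0.349, 0.6981, -0.6252)


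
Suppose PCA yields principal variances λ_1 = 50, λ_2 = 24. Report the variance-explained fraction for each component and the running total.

Step 1 — total variance = trace(Sigma) = Σ λ_i = 50 + 24 = 74.

Step 2 — fraction explained by component i = λ_i / Σ λ:
  PC1: 50/74 = 0.6757
  PC2: 24/74 = 0.3243

Step 3 — cumulative fraction after k components = (λ_1 + ... + λ_k) / Σ λ:
  k = 1: 50/74 = 0.6757
  k = 2: (50 + 24)/74 = 74/74 = 1

Summary (fraction, with percent):

explained: PC1 0.6757 (67.57%), PC2 0.3243 (32.43%);  cumulative: 0.6757, 1


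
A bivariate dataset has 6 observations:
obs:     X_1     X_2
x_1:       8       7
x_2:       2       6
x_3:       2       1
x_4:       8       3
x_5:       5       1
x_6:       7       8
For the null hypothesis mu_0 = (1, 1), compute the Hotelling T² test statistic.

Step 1 — sample mean vector:
  mean(X_1) = (8 + 2 + 2 + 8 + 5 + 7) / 6 = 32/6 = 5.3333
  mean(X_2) = (7 + 6 + 1 + 3 + 1 + 8) / 6 = 26/6 = 4.3333
  x̄ = (5.3333, 4.3333),  deviation x̄ - mu_0 = (5.3333, 4.3333) - (1, 1) = (4.3333, 3.3333).

Step 2 — sample covariance matrix, S[i,j] = (1/(n-1)) · Σ_k (x_{k,i} - mean_i) · (x_{k,j} - mean_j), divisor n-1 = 5:
  S[X_1,X_1] = ((2.6667)·(2.6667) + (-3.3333)·(-3.3333) + (-3.3333)·(-3.3333) + (2.6667)·(2.6667) + (-0.3333)·(-0.3333) + (1.6667)·(1.6667)) / 5 = 39.3333/5 = 7.8667
  S[X_1,X_2] = ((2.6667)·(2.6667) + (-3.3333)·(1.6667) + (-3.3333)·(-3.3333) + (2.6667)·(-1.3333) + (-0.3333)·(-3.3333) + (1.6667)·(3.6667)) / 5 = 16.3333/5 = 3.2667
  S[X_2,X_2] = ((2.6667)·(2.6667) + (1.6667)·(1.6667) + (-3.3333)·(-3.3333) + (-1.3333)·(-1.3333) + (-3.3333)·(-3.3333) + (3.6667)·(3.6667)) / 5 = 47.3333/5 = 9.4667
  S = [[7.8667, 3.2667],
 [3.2667, 9.4667]].

Step 3 — invert S. det(S) = 7.8667·9.4667 - (3.2667)² = 63.8.
  S^{-1} = (1/det) · [[d, -b], [-b, a]] = [[0.1484, -0.0512],
 [-0.0512, 0.1233]].

Step 4 — quadratic form (x̄ - mu_0)^T · S^{-1} · (x̄ - mu_0):
  S^{-1} · (x̄ - mu_0) = (0.4723, 0.1891),
  (x̄ - mu_0)^T · [...] = (4.3333)·(0.4723) + (3.3333)·(0.1891) = 2.6771.

Step 5 — scale by n: T² = 6 · 2.6771 = 16.0627.

T² ≈ 16.0627


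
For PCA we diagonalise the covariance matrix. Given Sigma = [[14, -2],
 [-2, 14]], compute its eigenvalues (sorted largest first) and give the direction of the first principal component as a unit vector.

Step 1 — characteristic polynomial of 2×2 Sigma:
  det(Sigma - λI) = λ² - trace · λ + det = 0.
  trace = 14 + 14 = 28, det = 14·14 - (-2)² = 192.
Step 2 — discriminant:
  Δ = trace² - 4·det = 784 - 768 = 16.
Step 3 — eigenvalues:
  λ = (trace ± √Δ)/2 = (28 ± 4)/2,
  λ_1 = 16,  λ_2 = 12.

Step 4 — unit eigenvector for λ_1: solve (Sigma - λ_1 I)v = 0. First row:
  (14 - 16)·v_x + (-2)·v_y = 0, i.e. (-2)·v_x + (-2)·v_y = 0,
  so v ∝ (b, λ_1 - a) = (-2, 2); multiply by -1 so the first entry is positive: u = (2, -2).
  ||u|| = √((2)² + (-2)²) = √(8) ≈ 2.8284,
  v_1 = u/||u|| ≈ (0.7071, -0.7071) (||v_1|| = 1).

λ_1 = 16,  λ_2 = 12;  v_1 ≈ (0.7071, -0.7071)


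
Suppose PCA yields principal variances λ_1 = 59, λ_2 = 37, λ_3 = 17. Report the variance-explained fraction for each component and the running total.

Step 1 — total variance = trace(Sigma) = Σ λ_i = 59 + 37 + 17 = 113.

Step 2 — fraction explained by component i = λ_i / Σ λ:
  PC1: 59/113 = 0.5221
  PC2: 37/113 = 0.3274
  PC3: 17/113 = 0.1504

Step 3 — cumulative fraction after k components = (λ_1 + ... + λ_k) / Σ λ:
  k = 1: 59/113 = 0.5221
  k = 2: (59 + 37)/113 = 96/113 = 0.8496
  k = 3: (59 + 37 + 17)/113 = 113/113 = 1

Summary (fraction, with percent):

explained: PC1 0.5221 (52.21%), PC2 0.3274 (32.74%), PC3 0.1504 (15.04%);  cumulative: 0.5221, 0.8496, 1


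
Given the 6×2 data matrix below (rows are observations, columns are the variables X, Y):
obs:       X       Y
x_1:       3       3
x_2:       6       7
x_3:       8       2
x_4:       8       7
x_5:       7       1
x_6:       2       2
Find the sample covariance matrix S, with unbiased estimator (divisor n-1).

Step 1 — column means:
  mean(X) = (3 + 6 + 8 + 8 + 7 + 2) / 6 = 34/6 = 5.6667
  mean(Y) = (3 + 7 + 2 + 7 + 1 + 2) / 6 = 22/6 = 3.6667

Step 2 — sample covariance S[i,j] = (1/(n-1)) · Σ_k (x_{k,i} - mean_i) · (x_{k,j} - mean_j), with n-1 = 5.
  S[X,X] = ((-2.6667)·(-2.6667) + (0.3333)·(0.3333) + (2.3333)·(2.3333) + (2.3333)·(2.3333) + (1.3333)·(1.3333) + (-3.6667)·(-3.6667)) / 5 = 33.3333/5 = 6.6667
  S[X,Y] = ((-2.6667)·(-0.6667) + (0.3333)·(3.3333) + (2.3333)·(-1.6667) + (2.3333)·(3.3333) + (1.3333)·(-2.6667) + (-3.6667)·(-1.6667)) / 5 = 9.3333/5 = 1.8667
  S[Y,Y] = ((-0.6667)·(-0.6667) + (3.3333)·(3.3333) + (-1.6667)·(-1.6667) + (3.3333)·(3.3333) + (-2.6667)·(-2.6667) + (-1.6667)·(-1.6667)) / 5 = 35.3333/5 = 7.0667

S is symmetric (S[j,i] = S[i,j]). Assembling:

S = [[6.6667, 1.8667],
 [1.8667, 7.0667]]


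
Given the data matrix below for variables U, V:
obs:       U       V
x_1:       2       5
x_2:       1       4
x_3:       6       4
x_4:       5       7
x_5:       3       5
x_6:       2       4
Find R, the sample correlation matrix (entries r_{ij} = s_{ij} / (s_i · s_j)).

Step 1 — column means:
  mean(U) = (2 + 1 + 6 + 5 + 3 + 2) / 6 = 19/6 = 3.1667
  mean(V) = (5 + 4 + 4 + 7 + 5 + 4) / 6 = 29/6 = 4.8333

Step 2 — sample variances and covariances s[i,j] = (1/(n-1)) · Σ_k (x_{k,i} - mean_i) · (x_{k,j} - mean_j), with n-1 = 5:
  s[U,U] = ((-1.1667)·(-1.1667) + (-2.1667)·(-2.1667) + (2.8333)·(2.8333) + (1.8333)·(1.8333) + (-0.1667)·(-0.1667) + (-1.1667)·(-1.1667)) / 5 = 18.8333/5 = 3.7667
  s[U,V] = ((-1.1667)·(0.1667) + (-2.1667)·(-0.8333) + (2.8333)·(-0.8333) + (1.8333)·(2.1667) + (-0.1667)·(0.1667) + (-1.1667)·(-0.8333)) / 5 = 4.1667/5 = 0.8333
  s[V,V] = ((0.1667)·(0.1667) + (-0.8333)·(-0.8333) + (-0.8333)·(-0.8333) + (2.1667)·(2.1667) + (0.1667)·(0.1667) + (-0.8333)·(-0.8333)) / 5 = 6.8333/5 = 1.3667
  Sample standard deviations s_i = √(s[i,i]):
  s(U) = √(3.7667) = 1.9408
  s(V) = √(1.3667) = 1.169

Step 3 — r_{ij} = s_{ij} / (s_i · s_j):
  r[U,U] = 1 (diagonal).
  r[U,V] = 0.8333 / (1.9408 · 1.169) = 0.8333 / 2.2689 = 0.3673
  r[V,V] = 1 (diagonal).

R is symmetric with unit diagonal. Assembling:

R = [[1, 0.3673],
 [0.3673, 1]]


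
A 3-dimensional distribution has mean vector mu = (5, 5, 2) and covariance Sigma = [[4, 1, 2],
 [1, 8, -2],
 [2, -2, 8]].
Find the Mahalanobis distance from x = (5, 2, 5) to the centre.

Step 1 — centre the observation: (x - mu) = (0, -3, 3).

Step 2 — invert Sigma (cofactor / det for 3×3, or solve directly):
  Sigma^{-1} = [[0.3125, -0.0625, -0.0938],
 [-0.0625, 0.1458, 0.0521],
 [-0.0938, 0.0521, 0.1615]].

Step 3 — form the quadratic (x - mu)^T · Sigma^{-1} · (x - mu):
  Sigma^{-1} · (x - mu) = (-0.0938, -0.2812, 0.3281).
  (x - mu)^T · [Sigma^{-1} · (x - mu)] = (0)·(-0.0938) + (-3)·(-0.2812) + (3)·(0.3281) = 1.8281.

Step 4 — take square root: d = √(1.8281) ≈ 1.3521.

d(x, mu) = √(1.8281) ≈ 1.3521


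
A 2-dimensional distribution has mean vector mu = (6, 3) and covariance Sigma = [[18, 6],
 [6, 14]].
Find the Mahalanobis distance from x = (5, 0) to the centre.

Step 1 — centre the observation: (x - mu) = (-1, -3).

Step 2 — invert Sigma. det(Sigma) = 18·14 - (6)² = 216.
  Sigma^{-1} = (1/det) · [[d, -b], [-b, a]] = [[0.0648, -0.0278],
 [-0.0278, 0.0833]].

Step 3 — form the quadratic (x - mu)^T · Sigma^{-1} · (x - mu):
  Sigma^{-1} · (x - mu) = (0.0185, -0.2222).
  (x - mu)^T · [Sigma^{-1} · (x - mu)] = (-1)·(0.0185) + (-3)·(-0.2222) = 0.6481.

Step 4 — take square root: d = √(0.6481) ≈ 0.8051.

d(x, mu) = √(0.6481) ≈ 0.8051


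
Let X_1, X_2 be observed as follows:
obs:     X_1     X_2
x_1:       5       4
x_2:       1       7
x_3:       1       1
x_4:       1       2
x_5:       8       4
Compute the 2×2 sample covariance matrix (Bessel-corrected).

Step 1 — column means:
  mean(X_1) = (5 + 1 + 1 + 1 + 8) / 5 = 16/5 = 3.2
  mean(X_2) = (4 + 7 + 1 + 2 + 4) / 5 = 18/5 = 3.6

Step 2 — sample covariance S[i,j] = (1/(n-1)) · Σ_k (x_{k,i} - mean_i) · (x_{k,j} - mean_j), with n-1 = 4.
  S[X_1,X_1] = ((1.8)·(1.8) + (-2.2)·(-2.2) + (-2.2)·(-2.2) + (-2.2)·(-2.2) + (4.8)·(4.8)) / 4 = 40.8/4 = 10.2
  S[X_1,X_2] = ((1.8)·(0.4) + (-2.2)·(3.4) + (-2.2)·(-2.6) + (-2.2)·(-1.6) + (4.8)·(0.4)) / 4 = 4.4/4 = 1.1
  S[X_2,X_2] = ((0.4)·(0.4) + (3.4)·(3.4) + (-2.6)·(-2.6) + (-1.6)·(-1.6) + (0.4)·(0.4)) / 4 = 21.2/4 = 5.3

S is symmetric (S[j,i] = S[i,j]). Assembling:

S = [[10.2, 1.1],
 [1.1, 5.3]]


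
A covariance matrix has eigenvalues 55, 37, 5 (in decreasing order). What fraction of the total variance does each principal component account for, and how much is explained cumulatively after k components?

Step 1 — total variance = trace(Sigma) = Σ λ_i = 55 + 37 + 5 = 97.

Step 2 — fraction explained by component i = λ_i / Σ λ:
  PC1: 55/97 = 0.567
  PC2: 37/97 = 0.3814
  PC3: 5/97 = 0.0515

Step 3 — cumulative fraction after k components = (λ_1 + ... + λ_k) / Σ λ:
  k = 1: 55/97 = 0.567
  k = 2: (55 + 37)/97 = 92/97 = 0.9485
  k = 3: (55 + 37 + 5)/97 = 97/97 = 1

Summary (fraction, with percent):

explained: PC1 0.567 (56.7%), PC2 0.3814 (38.14%), PC3 0.0515 (5.15%);  cumulative: 0.567, 0.9485, 1


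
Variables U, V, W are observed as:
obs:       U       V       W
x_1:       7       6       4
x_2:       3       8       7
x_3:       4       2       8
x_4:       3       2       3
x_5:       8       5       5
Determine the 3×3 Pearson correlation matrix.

Step 1 — column means:
  mean(U) = (7 + 3 + 4 + 3 + 8) / 5 = 25/5 = 5
  mean(V) = (6 + 8 + 2 + 2 + 5) / 5 = 23/5 = 4.6
  mean(W) = (4 + 7 + 8 + 3 + 5) / 5 = 27/5 = 5.4

Step 2 — sample variances and covariances s[i,j] = (1/(n-1)) · Σ_k (x_{k,i} - mean_i) · (x_{k,j} - mean_j), with n-1 = 4:
  s[U,U] = ((2)·(2) + (-2)·(-2) + (-1)·(-1) + (-2)·(-2) + (3)·(3)) / 4 = 22/4 = 5.5
  s[U,V] = ((2)·(1.4) + (-2)·(3.4) + (-1)·(-2.6) + (-2)·(-2.6) + (3)·(0.4)) / 4 = 5/4 = 1.25
  s[U,W] = ((2)·(-1.4) + (-2)·(1.6) + (-1)·(2.6) + (-2)·(-2.4) + (3)·(-0.4)) / 4 = -5/4 = -1.25
  s[V,V] = ((1.4)·(1.4) + (3.4)·(3.4) + (-2.6)·(-2.6) + (-2.6)·(-2.6) + (0.4)·(0.4)) / 4 = 27.2/4 = 6.8
  s[V,W] = ((1.4)·(-1.4) + (3.4)·(1.6) + (-2.6)·(2.6) + (-2.6)·(-2.4) + (0.4)·(-0.4)) / 4 = 2.8/4 = 0.7
  s[W,W] = ((-1.4)·(-1.4) + (1.6)·(1.6) + (2.6)·(2.6) + (-2.4)·(-2.4) + (-0.4)·(-0.4)) / 4 = 17.2/4 = 4.3
  Sample standard deviations s_i = √(s[i,i]):
  s(U) = √(5.5) = 2.3452
  s(V) = √(6.8) = 2.6077
  s(W) = √(4.3) = 2.0736

Step 3 — r_{ij} = s_{ij} / (s_i · s_j):
  r[U,U] = 1 (diagonal).
  r[U,V] = 1.25 / (2.3452 · 2.6077) = 1.25 / 6.1156 = 0.2044
  r[U,W] = -1.25 / (2.3452 · 2.0736) = -1.25 / 4.8631 = -0.257
  r[V,V] = 1 (diagonal).
  r[V,W] = 0.7 / (2.6077 · 2.0736) = 0.7 / 5.4074 = 0.1295
  r[W,W] = 1 (diagonal).

R is symmetric with unit diagonal. Assembling:

R = [[1, 0.2044, -0.257],
 [0.2044, 1, 0.1295],
 [-0.257, 0.1295, 1]]


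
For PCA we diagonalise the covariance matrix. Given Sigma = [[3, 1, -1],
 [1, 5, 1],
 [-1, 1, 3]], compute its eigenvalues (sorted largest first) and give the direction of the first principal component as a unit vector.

Step 1 — characteristic polynomial p(λ) = det(λI - Sigma) = λ³ - tr·λ² + c_1·λ - det, where tr = trace, c_1 = sum of the principal 2×2 minors, det = det(Sigma):
  tr = 3 + 5 + 3 = 11,
  c_1 = (3·5 - (1)²) + (3·3 - (-1)²) + (5·3 - (1)²) = 14 + 8 + 14 = 36,
  det = 3·(5·3 - (1)²) - (1)·((1)·3 - (1)·(-1)) + (-1)·((1)·(1) - 5·(-1)) = 3·(14) - (1)·(4) + (-1)·(6) = 32.
  So p(λ) = λ³ - 11λ² + 36λ - 32.
Step 2 — look for an integer root (rational root theorem: any rational root is an integer divisor of 32). Testing λ = 4:
  p(4) = 64 - 176 + 144 - 32 = 0  ✓
  Dividing out (λ - 4): p(λ) = (λ - 4)(λ² - 7λ + 8).
Step 3 — remaining eigenvalues from the quadratic λ² - 7λ + 8 = 0:
  Δ = 7² - 4·8 = 49 - 32 = 17,  λ = (7 ± √17)/2 = (7 ± 4.1231)/2 ≈ 5.5616 or 1.4384.
  Sorted: λ_1 = 5.5616,  λ_2 = 4,  λ_3 = 1.4384  (check: sum = 11 = tr ✓).

Step 4 — unit eigenvector for λ_1 ≈ 5.5616: v spans the null space of (Sigma - λ_1 I), whose rows are
  r_1 = (-2.5616, 1, -1),  r_2 = (1, -0.5616, 1),  r_3 = (-1, 1, -2.5616).
  v is orthogonal to every row, so take v ∝ r_1 × r_2 = ((1)·(1) - (-1)·(-0.5616), (-1)·(1) - (-2.5616)·(1), (-2.5616)·(-0.5616) - (1)·(1)) ≈ (0.4384, 1.5616, 0.4384).
  Let u = (0.4384, 1.5616, 0.4384).
  ||u|| = √((0.4384)² + (1.5616)² + (0.4384)²) = √(2.8229) ≈ 1.6802,  v_1 = u/||u|| ≈ (0.261, 0.9294, 0.261) (||v_1|| = 1).

λ_1 = 5.5616,  λ_2 = 4,  λ_3 = 1.4384;  v_1 ≈ (0.261, 0.9294, 0.261)
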